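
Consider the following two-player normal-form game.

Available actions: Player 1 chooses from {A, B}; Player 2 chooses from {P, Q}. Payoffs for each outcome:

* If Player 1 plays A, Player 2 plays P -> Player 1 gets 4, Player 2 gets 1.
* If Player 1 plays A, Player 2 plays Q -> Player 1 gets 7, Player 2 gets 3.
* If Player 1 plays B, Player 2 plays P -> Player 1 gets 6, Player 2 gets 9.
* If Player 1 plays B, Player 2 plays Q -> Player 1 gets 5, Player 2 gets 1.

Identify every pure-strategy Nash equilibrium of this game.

(A, Q); (B, P)

Player 1 against P: payoffs 4, 6 → best response B.
Player 1 against Q: payoffs 7, 5 → best response A.
Player 2 against A: payoffs 1, 3 → best response Q.
Player 2 against B: payoffs 9, 1 → best response P.
Mutual best responses: (A, Q); (B, P).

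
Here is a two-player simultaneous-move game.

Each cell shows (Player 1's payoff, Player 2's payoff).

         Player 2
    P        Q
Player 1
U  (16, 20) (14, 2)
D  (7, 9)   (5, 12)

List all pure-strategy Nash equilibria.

Player 1 against P: payoffs 16, 7 → best response U.
Player 1 against Q: payoffs 14, 5 → best response U.
Player 2 against U: payoffs 20, 2 → best response P.
Player 2 against D: payoffs 9, 12 → best response Q.
Mutual best responses: (U, P).

The unique pure-strategy Nash equilibrium is (U, P).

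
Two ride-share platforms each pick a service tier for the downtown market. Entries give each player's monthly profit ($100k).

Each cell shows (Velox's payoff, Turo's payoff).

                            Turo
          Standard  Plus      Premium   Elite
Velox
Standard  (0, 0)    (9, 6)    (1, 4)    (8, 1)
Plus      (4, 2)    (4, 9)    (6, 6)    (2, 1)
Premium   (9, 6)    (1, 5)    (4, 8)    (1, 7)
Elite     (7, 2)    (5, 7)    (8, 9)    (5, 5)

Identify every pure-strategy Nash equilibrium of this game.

The pure Nash equilibria are (Standard, Plus); (Elite, Premium).

Check each profile: it is a Nash equilibrium iff no player can strictly gain by switching unilaterally.
(Standard, Standard): Velox can switch to Plus (0 → 4). Not NE.
(Standard, Plus): Velox gets 9, best alternative 5; Turo gets 6, best alternative 4. No profitable deviation — NE.
(Standard, Premium): Velox can switch to Plus (1 → 6). Not NE.
(Standard, Elite): Turo can switch to Plus (1 → 6). Not NE.
(Plus, Standard): Velox can switch to Premium (4 → 9). Not NE.
(Plus, Plus): Velox can switch to Standard (4 → 9). Not NE.
(Plus, Premium): Velox can switch to Elite (6 → 8). Not NE.
(Plus, Elite): Velox can switch to Standard (2 → 8). Not NE.
(Premium, Standard): Turo can switch to Premium (6 → 8). Not NE.
(Elite, Premium): Velox gets 8, best alternative 6; Turo gets 9, best alternative 7. No profitable deviation — NE.
(The remaining 6 profiles each have a profitable deviation by the same check.)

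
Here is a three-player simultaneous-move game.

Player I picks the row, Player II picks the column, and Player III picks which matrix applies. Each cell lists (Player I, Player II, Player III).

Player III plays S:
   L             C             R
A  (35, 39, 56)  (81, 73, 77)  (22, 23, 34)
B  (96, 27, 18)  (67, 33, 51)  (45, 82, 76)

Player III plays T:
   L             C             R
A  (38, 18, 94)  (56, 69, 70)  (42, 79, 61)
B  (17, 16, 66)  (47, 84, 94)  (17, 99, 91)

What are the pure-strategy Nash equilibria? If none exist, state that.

(A, C, S) and (A, R, T)

Player I against (L, S): payoffs 35, 96 → best response B.
Player I against (L, T): payoffs 38, 17 → best response A.
Player I against (C, S): payoffs 81, 67 → best response A.
Player I against (C, T): payoffs 56, 47 → best response A.
Player I against (R, S): payoffs 22, 45 → best response B.
Player I against (R, T): payoffs 42, 17 → best response A.
Player II against (A, S): payoffs 39, 73, 23 → best response C.
Player II against (A, T): payoffs 18, 69, 79 → best response R.
Player II against (B, S): payoffs 27, 33, 82 → best response R.
Player II against (B, T): payoffs 16, 84, 99 → best response R.
Player III against (A, L): payoffs 56, 94 → best response T.
Player III against (A, C): payoffs 77, 70 → best response S.
Player III against (A, R): payoffs 34, 61 → best response T.
Player III against (B, L): payoffs 18, 66 → best response T.
Player III against (B, C): payoffs 51, 94 → best response T.
Player III against (B, R): payoffs 76, 91 → best response T.
Mutual best responses: (A, C, S); (A, R, T).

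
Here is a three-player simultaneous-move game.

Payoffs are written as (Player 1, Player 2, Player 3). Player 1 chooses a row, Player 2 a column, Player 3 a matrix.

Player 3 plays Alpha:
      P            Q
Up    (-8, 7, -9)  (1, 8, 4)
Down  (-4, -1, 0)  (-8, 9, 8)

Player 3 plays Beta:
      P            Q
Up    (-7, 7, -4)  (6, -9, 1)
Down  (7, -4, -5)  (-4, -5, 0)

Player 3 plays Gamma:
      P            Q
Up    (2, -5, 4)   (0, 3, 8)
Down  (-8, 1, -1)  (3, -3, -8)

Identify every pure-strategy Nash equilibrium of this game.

There is no pure-strategy Nash equilibrium.

Check each profile: it is a Nash equilibrium iff no player can strictly gain by switching unilaterally.
(Up, P, Alpha): Player 1 can switch to Down (-8 → -4). Not NE.
(Up, P, Beta): Player 1 can switch to Down (-7 → 7). Not NE.
(Up, P, Gamma): Player 2 can switch to Q (-5 → 3). Not NE.
(Up, Q, Alpha): Player 3 can switch to Gamma (4 → 8). Not NE.
(Up, Q, Beta): Player 2 can switch to P (-9 → 7). Not NE.
(Up, Q, Gamma): Player 1 can switch to Down (0 → 3). Not NE.
(Down, P, Alpha): Player 2 can switch to Q (-1 → 9). Not NE.
(Down, P, Beta): Player 3 can switch to Alpha (-5 → 0). Not NE.
(Down, P, Gamma): Player 1 can switch to Up (-8 → 2). Not NE.
(Down, Q, Alpha): Player 1 can switch to Up (-8 → 1). Not NE.
(The remaining 2 profiles each have a profitable deviation by the same check.)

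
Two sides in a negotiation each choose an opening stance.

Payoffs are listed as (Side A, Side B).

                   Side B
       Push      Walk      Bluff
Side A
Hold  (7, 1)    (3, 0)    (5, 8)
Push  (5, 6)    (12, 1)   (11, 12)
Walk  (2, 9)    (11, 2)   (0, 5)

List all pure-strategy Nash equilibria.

(Push, Bluff)

For each strategy profile, look for a profitable unilateral deviation.
(Hold, Push): Side B can switch to Bluff (1 → 8). Not NE.
(Hold, Walk): Side A can switch to Push (3 → 12). Not NE.
(Hold, Bluff): Side A can switch to Push (5 → 11). Not NE.
(Push, Push): Side A can switch to Hold (5 → 7). Not NE.
(Push, Walk): Side B can switch to Push (1 → 6). Not NE.
(Push, Bluff): Side A gets 11, best alternative 5; Side B gets 12, best alternative 6. No profitable deviation — NE.
(Walk, Push): Side A can switch to Hold (2 → 7). Not NE.
(Walk, Walk): Side A can switch to Push (11 → 12). Not NE.
(Walk, Bluff): Side A can switch to Hold (0 → 5). Not NE.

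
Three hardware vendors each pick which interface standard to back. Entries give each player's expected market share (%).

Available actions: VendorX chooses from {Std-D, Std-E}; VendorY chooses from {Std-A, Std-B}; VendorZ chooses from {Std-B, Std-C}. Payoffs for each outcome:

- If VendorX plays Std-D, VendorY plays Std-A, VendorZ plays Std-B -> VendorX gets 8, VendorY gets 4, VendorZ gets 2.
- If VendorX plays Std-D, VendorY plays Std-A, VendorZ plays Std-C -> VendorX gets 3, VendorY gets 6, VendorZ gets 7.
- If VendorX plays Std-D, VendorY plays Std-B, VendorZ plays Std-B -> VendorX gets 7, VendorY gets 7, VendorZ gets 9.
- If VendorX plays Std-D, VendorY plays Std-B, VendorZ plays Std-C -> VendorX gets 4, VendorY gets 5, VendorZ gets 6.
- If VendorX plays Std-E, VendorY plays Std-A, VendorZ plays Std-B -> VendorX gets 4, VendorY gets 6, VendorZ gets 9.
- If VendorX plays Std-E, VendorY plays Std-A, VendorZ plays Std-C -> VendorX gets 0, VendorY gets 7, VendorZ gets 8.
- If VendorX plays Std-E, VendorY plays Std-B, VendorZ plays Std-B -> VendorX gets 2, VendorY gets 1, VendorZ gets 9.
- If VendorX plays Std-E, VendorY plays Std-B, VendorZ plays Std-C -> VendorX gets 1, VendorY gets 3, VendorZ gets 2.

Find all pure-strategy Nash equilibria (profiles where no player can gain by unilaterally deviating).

(Std-D, Std-A, Std-C); (Std-D, Std-B, Std-B)

Check each profile: it is a Nash equilibrium iff no player can strictly gain by switching unilaterally.
(Std-D, Std-A, Std-B): VendorY can switch to Std-B (4 → 7). Not NE.
(Std-D, Std-A, Std-C): VendorX gets 3, best alternative 0; VendorY gets 6, best alternative 5; VendorZ gets 7, best alternative 2. No profitable deviation — NE.
(Std-D, Std-B, Std-B): VendorX gets 7, best alternative 2; VendorY gets 7, best alternative 4; VendorZ gets 9, best alternative 6. No profitable deviation — NE.
(Std-D, Std-B, Std-C): VendorY can switch to Std-A (5 → 6). Not NE.
(Std-E, Std-A, Std-B): VendorX can switch to Std-D (4 → 8). Not NE.
(Std-E, Std-A, Std-C): VendorX can switch to Std-D (0 → 3). Not NE.
(Std-E, Std-B, Std-B): VendorX can switch to Std-D (2 → 7). Not NE.
(Std-E, Std-B, Std-C): VendorX can switch to Std-D (1 → 4). Not NE.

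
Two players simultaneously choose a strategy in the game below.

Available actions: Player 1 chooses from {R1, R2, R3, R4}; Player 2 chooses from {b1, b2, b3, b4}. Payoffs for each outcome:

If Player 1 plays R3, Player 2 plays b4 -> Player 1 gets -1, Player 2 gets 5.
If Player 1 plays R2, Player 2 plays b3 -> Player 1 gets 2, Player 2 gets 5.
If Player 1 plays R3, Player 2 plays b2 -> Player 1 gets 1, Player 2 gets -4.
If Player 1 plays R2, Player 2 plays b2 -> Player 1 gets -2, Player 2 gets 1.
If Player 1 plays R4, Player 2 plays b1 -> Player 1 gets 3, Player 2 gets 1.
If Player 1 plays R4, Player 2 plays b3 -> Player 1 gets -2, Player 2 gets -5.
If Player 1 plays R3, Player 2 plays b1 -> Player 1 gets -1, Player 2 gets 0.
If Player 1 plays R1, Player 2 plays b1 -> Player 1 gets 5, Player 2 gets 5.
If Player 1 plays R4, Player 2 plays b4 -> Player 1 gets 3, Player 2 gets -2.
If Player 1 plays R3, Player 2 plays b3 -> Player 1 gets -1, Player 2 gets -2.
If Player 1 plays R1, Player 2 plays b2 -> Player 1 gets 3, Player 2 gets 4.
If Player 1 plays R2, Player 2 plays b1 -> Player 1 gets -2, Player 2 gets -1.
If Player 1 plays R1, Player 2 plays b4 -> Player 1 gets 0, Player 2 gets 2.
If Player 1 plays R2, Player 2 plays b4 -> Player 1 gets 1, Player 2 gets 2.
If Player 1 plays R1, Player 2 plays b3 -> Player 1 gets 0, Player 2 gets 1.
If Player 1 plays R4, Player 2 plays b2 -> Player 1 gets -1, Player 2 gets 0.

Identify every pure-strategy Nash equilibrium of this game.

For each player, find the best response to each opponent profile; mutual best responses are the pure NE.
Player 1 against b1: payoffs 5, -2, -1, 3 → best response R1.
Player 1 against b2: payoffs 3, -2, 1, -1 → best response R1.
Player 1 against b3: payoffs 0, 2, -1, -2 → best response R2.
Player 1 against b4: payoffs 0, 1, -1, 3 → best response R4.
Player 2 against R1: payoffs 5, 4, 1, 2 → best response b1.
Player 2 against R2: payoffs -1, 1, 5, 2 → best response b3.
Player 2 against R3: payoffs 0, -4, -2, 5 → best response b4.
Player 2 against R4: payoffs 1, 0, -5, -2 → best response b1.
Mutual best responses: (R1, b1); (R2, b3).

The pure Nash equilibria are (R1, b1), (R2, b3).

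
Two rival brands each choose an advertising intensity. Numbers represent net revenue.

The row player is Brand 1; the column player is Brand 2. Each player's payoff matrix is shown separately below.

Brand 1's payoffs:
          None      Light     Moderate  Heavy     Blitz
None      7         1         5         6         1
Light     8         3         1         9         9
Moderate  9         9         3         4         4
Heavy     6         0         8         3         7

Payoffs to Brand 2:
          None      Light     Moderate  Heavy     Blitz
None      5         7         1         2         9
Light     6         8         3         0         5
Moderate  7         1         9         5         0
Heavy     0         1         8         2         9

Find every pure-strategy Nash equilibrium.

(None, None): Brand 1 can switch to Light (7 → 8). Not NE.
(None, Light): Brand 1 can switch to Light (1 → 3). Not NE.
(None, Moderate): Brand 1 can switch to Heavy (5 → 8). Not NE.
(None, Heavy): Brand 1 can switch to Light (6 → 9). Not NE.
(None, Blitz): Brand 1 can switch to Light (1 → 9). Not NE.
(Light, None): Brand 1 can switch to Moderate (8 → 9). Not NE.
(Light, Light): Brand 1 can switch to Moderate (3 → 9). Not NE.
(Light, Moderate): Brand 1 can switch to None (1 → 5). Not NE.
(The remaining 12 profiles each have a profitable deviation by the same check.)

none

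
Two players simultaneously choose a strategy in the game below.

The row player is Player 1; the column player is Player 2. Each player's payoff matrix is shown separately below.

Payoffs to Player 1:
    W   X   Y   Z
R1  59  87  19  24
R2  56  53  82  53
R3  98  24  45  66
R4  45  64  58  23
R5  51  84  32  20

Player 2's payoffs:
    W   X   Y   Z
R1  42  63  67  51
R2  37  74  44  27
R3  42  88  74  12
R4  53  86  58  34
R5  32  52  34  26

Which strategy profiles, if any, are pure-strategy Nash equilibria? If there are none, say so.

No pure-strategy Nash equilibrium.

For each player, find the best response to each opponent profile; mutual best responses are the pure NE.
Player 1 against W: payoffs 59, 56, 98, 45, 51 → best response R3.
Player 1 against X: payoffs 87, 53, 24, 64, 84 → best response R1.
Player 1 against Y: payoffs 19, 82, 45, 58, 32 → best response R2.
Player 1 against Z: payoffs 24, 53, 66, 23, 20 → best response R3.
Player 2 against R1: payoffs 42, 63, 67, 51 → best response Y.
Player 2 against R2: payoffs 37, 74, 44, 27 → best response X.
Player 2 against R3: payoffs 42, 88, 74, 12 → best response X.
Player 2 against R4: payoffs 53, 86, 58, 34 → best response X.
Player 2 against R5: payoffs 32, 52, 34, 26 → best response X.
No profile is a mutual best response for all players.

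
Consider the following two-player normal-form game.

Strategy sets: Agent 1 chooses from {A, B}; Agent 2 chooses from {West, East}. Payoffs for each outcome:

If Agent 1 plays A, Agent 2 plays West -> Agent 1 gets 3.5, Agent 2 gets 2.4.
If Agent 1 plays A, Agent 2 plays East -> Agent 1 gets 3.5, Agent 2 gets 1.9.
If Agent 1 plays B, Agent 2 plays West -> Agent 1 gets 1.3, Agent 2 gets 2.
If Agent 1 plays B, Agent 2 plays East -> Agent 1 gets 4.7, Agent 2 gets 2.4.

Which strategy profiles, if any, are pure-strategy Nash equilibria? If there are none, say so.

(A, West); (B, East)

Check each profile: it is a Nash equilibrium iff no player can strictly gain by switching unilaterally.
(A, West): Agent 1 gets 3.5, best alternative 1.3; Agent 2 gets 2.4, best alternative 1.9. No profitable deviation — NE.
(A, East): Agent 1 can switch to B (3.5 → 4.7). Not NE.
(B, West): Agent 1 can switch to A (1.3 → 3.5). Not NE.
(B, East): Agent 1 gets 4.7, best alternative 3.5; Agent 2 gets 2.4, best alternative 2. No profitable deviation — NE.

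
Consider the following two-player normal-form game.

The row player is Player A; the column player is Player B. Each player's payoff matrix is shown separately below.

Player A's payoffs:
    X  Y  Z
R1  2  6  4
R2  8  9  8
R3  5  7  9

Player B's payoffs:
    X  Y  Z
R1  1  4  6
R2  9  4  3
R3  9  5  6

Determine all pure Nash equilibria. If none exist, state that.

For each player, find the best response to each opponent profile; mutual best responses are the pure NE.
Player A against X: payoffs 2, 8, 5 → best response R2.
Player A against Y: payoffs 6, 9, 7 → best response R2.
Player A against Z: payoffs 4, 8, 9 → best response R3.
Player B against R1: payoffs 1, 4, 6 → best response Z.
Player B against R2: payoffs 9, 4, 3 → best response X.
Player B against R3: payoffs 9, 5, 6 → best response X.
Mutual best responses: (R2, X).

Pure NE: (R2, X)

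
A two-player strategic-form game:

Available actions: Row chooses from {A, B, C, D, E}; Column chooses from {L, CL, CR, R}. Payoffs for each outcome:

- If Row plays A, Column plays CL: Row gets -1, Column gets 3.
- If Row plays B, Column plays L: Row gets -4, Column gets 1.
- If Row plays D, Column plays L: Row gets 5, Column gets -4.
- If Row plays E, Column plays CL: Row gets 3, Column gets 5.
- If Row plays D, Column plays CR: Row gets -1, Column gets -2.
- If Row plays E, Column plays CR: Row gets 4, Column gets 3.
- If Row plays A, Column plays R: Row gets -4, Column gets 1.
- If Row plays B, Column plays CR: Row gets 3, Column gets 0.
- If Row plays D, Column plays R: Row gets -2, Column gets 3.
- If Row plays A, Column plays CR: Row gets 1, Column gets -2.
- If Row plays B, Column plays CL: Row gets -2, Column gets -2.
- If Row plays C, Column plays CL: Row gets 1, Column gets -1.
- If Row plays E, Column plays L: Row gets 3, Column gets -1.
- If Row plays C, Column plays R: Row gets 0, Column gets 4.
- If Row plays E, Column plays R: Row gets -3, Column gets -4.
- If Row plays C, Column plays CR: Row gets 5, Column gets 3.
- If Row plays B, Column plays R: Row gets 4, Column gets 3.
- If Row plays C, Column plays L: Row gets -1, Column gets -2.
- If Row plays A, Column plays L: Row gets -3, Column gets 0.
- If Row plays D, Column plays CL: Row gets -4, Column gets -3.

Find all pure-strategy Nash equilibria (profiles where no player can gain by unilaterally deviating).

(A, L): Row can switch to C (-3 → -1). Not NE.
(A, CL): Row can switch to C (-1 → 1). Not NE.
(A, CR): Row can switch to B (1 → 3). Not NE.
(A, R): Row can switch to B (-4 → 4). Not NE.
(B, L): Row can switch to A (-4 → -3). Not NE.
(B, CL): Row can switch to A (-2 → -1). Not NE.
(B, CR): Row can switch to C (3 → 5). Not NE.
(B, R): Row gets 4, best alternative 0; Column gets 3, best alternative 1. No profitable deviation — NE.
(C, L): Row can switch to D (-1 → 5). Not NE.
(C, CL): Row can switch to E (1 → 3). Not NE.
(C, CR): Column can switch to R (3 → 4). Not NE.
(E, CL): Row gets 3, best alternative 1; Column gets 5, best alternative 3. No profitable deviation — NE.
(The remaining 8 profiles each have a profitable deviation by the same check.)

The pure Nash equilibria are (B, R), (E, CL).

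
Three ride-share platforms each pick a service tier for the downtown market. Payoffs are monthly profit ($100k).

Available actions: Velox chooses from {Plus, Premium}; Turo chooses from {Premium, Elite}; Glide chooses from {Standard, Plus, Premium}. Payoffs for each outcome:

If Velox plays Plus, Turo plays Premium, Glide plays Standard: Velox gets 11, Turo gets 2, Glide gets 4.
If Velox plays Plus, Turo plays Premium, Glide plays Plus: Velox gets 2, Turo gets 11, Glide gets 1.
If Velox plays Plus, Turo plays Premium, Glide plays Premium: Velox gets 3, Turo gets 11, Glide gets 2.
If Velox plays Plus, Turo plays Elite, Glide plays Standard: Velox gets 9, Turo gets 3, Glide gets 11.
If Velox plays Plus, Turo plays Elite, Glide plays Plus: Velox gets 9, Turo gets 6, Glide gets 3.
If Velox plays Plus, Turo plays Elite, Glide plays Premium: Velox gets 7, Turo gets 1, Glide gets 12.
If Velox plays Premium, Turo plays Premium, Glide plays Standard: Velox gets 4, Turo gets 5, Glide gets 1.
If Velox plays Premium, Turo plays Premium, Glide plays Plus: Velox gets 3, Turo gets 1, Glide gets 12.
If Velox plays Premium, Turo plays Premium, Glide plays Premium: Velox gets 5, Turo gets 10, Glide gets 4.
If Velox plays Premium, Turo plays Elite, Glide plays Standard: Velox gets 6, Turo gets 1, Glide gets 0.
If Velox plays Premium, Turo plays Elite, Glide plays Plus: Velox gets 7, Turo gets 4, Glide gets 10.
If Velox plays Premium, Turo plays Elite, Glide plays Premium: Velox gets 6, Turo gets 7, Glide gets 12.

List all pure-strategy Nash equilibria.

There is no pure-strategy Nash equilibrium.

(Plus, Premium, Standard): Turo can switch to Elite (2 → 3). Not NE.
(Plus, Premium, Plus): Velox can switch to Premium (2 → 3). Not NE.
(Plus, Premium, Premium): Velox can switch to Premium (3 → 5). Not NE.
(Plus, Elite, Standard): Glide can switch to Premium (11 → 12). Not NE.
(Plus, Elite, Plus): Turo can switch to Premium (6 → 11). Not NE.
(Plus, Elite, Premium): Turo can switch to Premium (1 → 11). Not NE.
(The remaining 6 profiles each have a profitable deviation by the same check.)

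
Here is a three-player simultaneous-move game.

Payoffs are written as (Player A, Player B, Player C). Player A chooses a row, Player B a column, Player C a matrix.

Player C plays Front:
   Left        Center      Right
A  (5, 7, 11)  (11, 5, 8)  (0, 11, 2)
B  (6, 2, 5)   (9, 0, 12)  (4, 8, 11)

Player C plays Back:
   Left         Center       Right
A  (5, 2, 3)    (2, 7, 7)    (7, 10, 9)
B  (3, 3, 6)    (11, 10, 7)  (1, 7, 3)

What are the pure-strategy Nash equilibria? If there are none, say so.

Player A against (Left, Front): payoffs 5, 6 → best response B.
Player A against (Left, Back): payoffs 5, 3 → best response A.
Player A against (Center, Front): payoffs 11, 9 → best response A.
Player A against (Center, Back): payoffs 2, 11 → best response B.
Player A against (Right, Front): payoffs 0, 4 → best response B.
Player A against (Right, Back): payoffs 7, 1 → best response A.
Player B against (A, Front): payoffs 7, 5, 11 → best response Right.
Player B against (A, Back): payoffs 2, 7, 10 → best response Right.
Player B against (B, Front): payoffs 2, 0, 8 → best response Right.
Player B against (B, Back): payoffs 3, 10, 7 → best response Center.
Player C against (A, Left): payoffs 11, 3 → best response Front.
Player C against (A, Center): payoffs 8, 7 → best response Front.
Player C against (A, Right): payoffs 2, 9 → best response Back.
Player C against (B, Left): payoffs 5, 6 → best response Back.
Player C against (B, Center): payoffs 12, 7 → best response Front.
Player C against (B, Right): payoffs 11, 3 → best response Front.
Mutual best responses: (A, Right, Back); (B, Right, Front).

The pure Nash equilibria are (A, Right, Back); (B, Right, Front).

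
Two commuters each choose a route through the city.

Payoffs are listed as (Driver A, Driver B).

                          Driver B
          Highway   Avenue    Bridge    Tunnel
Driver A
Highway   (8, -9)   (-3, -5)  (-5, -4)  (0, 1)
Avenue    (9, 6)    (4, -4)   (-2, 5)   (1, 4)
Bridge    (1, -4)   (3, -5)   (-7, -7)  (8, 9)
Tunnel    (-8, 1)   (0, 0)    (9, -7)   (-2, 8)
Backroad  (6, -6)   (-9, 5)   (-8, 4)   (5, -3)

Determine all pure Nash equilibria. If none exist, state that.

Driver A against Highway: payoffs 8, 9, 1, -8, 6 → best response Avenue.
Driver A against Avenue: payoffs -3, 4, 3, 0, -9 → best response Avenue.
Driver A against Bridge: payoffs -5, -2, -7, 9, -8 → best response Tunnel.
Driver A against Tunnel: payoffs 0, 1, 8, -2, 5 → best response Bridge.
Driver B against Highway: payoffs -9, -5, -4, 1 → best response Tunnel.
Driver B against Avenue: payoffs 6, -4, 5, 4 → best response Highway.
Driver B against Bridge: payoffs -4, -5, -7, 9 → best response Tunnel.
Driver B against Tunnel: payoffs 1, 0, -7, 8 → best response Tunnel.
Driver B against Backroad: payoffs -6, 5, 4, -3 → best response Avenue.
Mutual best responses: (Avenue, Highway); (Bridge, Tunnel).

The pure Nash equilibria are (Avenue, Highway), (Bridge, Tunnel).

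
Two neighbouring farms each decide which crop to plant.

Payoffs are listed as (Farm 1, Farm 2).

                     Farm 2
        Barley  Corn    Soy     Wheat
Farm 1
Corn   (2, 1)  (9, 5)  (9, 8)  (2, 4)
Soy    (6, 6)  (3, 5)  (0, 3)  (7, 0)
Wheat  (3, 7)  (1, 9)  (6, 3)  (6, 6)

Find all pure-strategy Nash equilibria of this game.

(Corn, Soy), (Soy, Barley)

Check each profile: it is a Nash equilibrium iff no player can strictly gain by switching unilaterally.
(Corn, Barley): Farm 1 can switch to Soy (2 → 6). Not NE.
(Corn, Corn): Farm 2 can switch to Soy (5 → 8). Not NE.
(Corn, Soy): Farm 1 gets 9, best alternative 6; Farm 2 gets 8, best alternative 5. No profitable deviation — NE.
(Corn, Wheat): Farm 1 can switch to Soy (2 → 7). Not NE.
(Soy, Barley): Farm 1 gets 6, best alternative 3; Farm 2 gets 6, best alternative 5. No profitable deviation — NE.
(Soy, Corn): Farm 1 can switch to Corn (3 → 9). Not NE.
(Soy, Soy): Farm 1 can switch to Corn (0 → 9). Not NE.
(Soy, Wheat): Farm 2 can switch to Barley (0 → 6). Not NE.
(Wheat, Barley): Farm 1 can switch to Soy (3 → 6). Not NE.
(Wheat, Corn): Farm 1 can switch to Corn (1 → 9). Not NE.
(Wheat, Soy): Farm 1 can switch to Corn (6 → 9). Not NE.
(Wheat, Wheat): Farm 1 can switch to Soy (6 → 7). Not NE.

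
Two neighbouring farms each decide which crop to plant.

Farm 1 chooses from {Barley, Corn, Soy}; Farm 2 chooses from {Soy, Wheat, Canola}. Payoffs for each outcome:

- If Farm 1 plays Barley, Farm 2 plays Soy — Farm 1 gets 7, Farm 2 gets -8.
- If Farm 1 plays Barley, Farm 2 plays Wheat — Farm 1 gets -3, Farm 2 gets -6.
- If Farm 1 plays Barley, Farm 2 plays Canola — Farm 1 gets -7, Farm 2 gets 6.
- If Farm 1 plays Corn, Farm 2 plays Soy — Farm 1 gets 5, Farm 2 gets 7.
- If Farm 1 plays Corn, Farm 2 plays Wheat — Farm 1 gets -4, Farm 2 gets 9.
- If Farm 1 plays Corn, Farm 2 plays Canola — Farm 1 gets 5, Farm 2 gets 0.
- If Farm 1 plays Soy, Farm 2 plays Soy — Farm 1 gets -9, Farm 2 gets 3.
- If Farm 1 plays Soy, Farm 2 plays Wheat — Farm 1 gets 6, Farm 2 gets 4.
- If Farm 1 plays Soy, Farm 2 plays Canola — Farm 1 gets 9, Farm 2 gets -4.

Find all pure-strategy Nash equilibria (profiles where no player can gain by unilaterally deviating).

Farm 1 against Soy: payoffs 7, 5, -9 → best response Barley.
Farm 1 against Wheat: payoffs -3, -4, 6 → best response Soy.
Farm 1 against Canola: payoffs -7, 5, 9 → best response Soy.
Farm 2 against Barley: payoffs -8, -6, 6 → best response Canola.
Farm 2 against Corn: payoffs 7, 9, 0 → best response Wheat.
Farm 2 against Soy: payoffs 3, 4, -4 → best response Wheat.
Mutual best responses: (Soy, Wheat).

(Soy, Wheat)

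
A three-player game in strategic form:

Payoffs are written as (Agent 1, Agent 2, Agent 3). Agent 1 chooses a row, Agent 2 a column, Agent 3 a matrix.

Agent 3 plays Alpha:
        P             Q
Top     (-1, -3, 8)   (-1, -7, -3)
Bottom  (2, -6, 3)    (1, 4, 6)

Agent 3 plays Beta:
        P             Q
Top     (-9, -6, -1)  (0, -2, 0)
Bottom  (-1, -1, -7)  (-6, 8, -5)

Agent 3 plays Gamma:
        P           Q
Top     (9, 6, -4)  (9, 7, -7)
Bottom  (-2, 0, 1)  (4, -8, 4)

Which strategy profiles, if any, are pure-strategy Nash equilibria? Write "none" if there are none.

The pure Nash equilibria are (Top, Q, Beta), (Bottom, Q, Alpha).

(Top, P, Alpha): Agent 1 can switch to Bottom (-1 → 2). Not NE.
(Top, P, Beta): Agent 1 can switch to Bottom (-9 → -1). Not NE.
(Top, P, Gamma): Agent 2 can switch to Q (6 → 7). Not NE.
(Top, Q, Alpha): Agent 1 can switch to Bottom (-1 → 1). Not NE.
(Top, Q, Beta): Agent 1 gets 0, best alternative -6; Agent 2 gets -2, best alternative -6; Agent 3 gets 0, best alternative -3. No profitable deviation — NE.
(Top, Q, Gamma): Agent 3 can switch to Alpha (-7 → -3). Not NE.
(Bottom, P, Alpha): Agent 2 can switch to Q (-6 → 4). Not NE.
(Bottom, P, Beta): Agent 2 can switch to Q (-1 → 8). Not NE.
(Bottom, P, Gamma): Agent 1 can switch to Top (-2 → 9). Not NE.
(Bottom, Q, Alpha): Agent 1 gets 1, best alternative -1; Agent 2 gets 4, best alternative -6; Agent 3 gets 6, best alternative 4. No profitable deviation — NE.
(Bottom, Q, Beta): Agent 1 can switch to Top (-6 → 0). Not NE.
(Bottom, Q, Gamma): Agent 1 can switch to Top (4 → 9). Not NE.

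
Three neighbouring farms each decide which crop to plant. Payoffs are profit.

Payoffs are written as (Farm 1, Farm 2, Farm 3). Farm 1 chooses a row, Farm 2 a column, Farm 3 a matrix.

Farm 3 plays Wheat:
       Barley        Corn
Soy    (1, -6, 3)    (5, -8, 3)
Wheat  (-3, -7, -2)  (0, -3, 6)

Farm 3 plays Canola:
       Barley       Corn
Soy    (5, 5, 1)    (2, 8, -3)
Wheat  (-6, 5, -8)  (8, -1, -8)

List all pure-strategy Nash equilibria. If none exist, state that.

Pure NE: (Soy, Barley, Wheat)

Farm 1 against (Barley, Wheat): payoffs 1, -3 → best response Soy.
Farm 1 against (Barley, Canola): payoffs 5, -6 → best response Soy.
Farm 1 against (Corn, Wheat): payoffs 5, 0 → best response Soy.
Farm 1 against (Corn, Canola): payoffs 2, 8 → best response Wheat.
Farm 2 against (Soy, Wheat): payoffs -6, -8 → best response Barley.
Farm 2 against (Soy, Canola): payoffs 5, 8 → best response Corn.
Farm 2 against (Wheat, Wheat): payoffs -7, -3 → best response Corn.
Farm 2 against (Wheat, Canola): payoffs 5, -1 → best response Barley.
Farm 3 against (Soy, Barley): payoffs 3, 1 → best response Wheat.
Farm 3 against (Soy, Corn): payoffs 3, -3 → best response Wheat.
Farm 3 against (Wheat, Barley): payoffs -2, -8 → best response Wheat.
Farm 3 against (Wheat, Corn): payoffs 6, -8 → best response Wheat.
Mutual best responses: (Soy, Barley, Wheat).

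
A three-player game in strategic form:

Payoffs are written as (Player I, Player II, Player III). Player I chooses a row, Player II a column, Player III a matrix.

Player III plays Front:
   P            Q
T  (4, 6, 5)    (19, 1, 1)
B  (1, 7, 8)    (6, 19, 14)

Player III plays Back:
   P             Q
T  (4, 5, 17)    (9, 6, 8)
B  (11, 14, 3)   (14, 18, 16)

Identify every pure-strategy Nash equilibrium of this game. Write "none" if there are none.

The unique pure-strategy Nash equilibrium is (B, Q, Back).

For each strategy profile, look for a profitable unilateral deviation.
(T, P, Front): Player III can switch to Back (5 → 17). Not NE.
(T, P, Back): Player I can switch to B (4 → 11). Not NE.
(T, Q, Front): Player II can switch to P (1 → 6). Not NE.
(T, Q, Back): Player I can switch to B (9 → 14). Not NE.
(B, P, Front): Player I can switch to T (1 → 4). Not NE.
(B, P, Back): Player II can switch to Q (14 → 18). Not NE.
(B, Q, Front): Player I can switch to T (6 → 19). Not NE.
(B, Q, Back): Player I gets 14, best alternative 9; Player II gets 18, best alternative 14; Player III gets 16, best alternative 14. No profitable deviation — NE.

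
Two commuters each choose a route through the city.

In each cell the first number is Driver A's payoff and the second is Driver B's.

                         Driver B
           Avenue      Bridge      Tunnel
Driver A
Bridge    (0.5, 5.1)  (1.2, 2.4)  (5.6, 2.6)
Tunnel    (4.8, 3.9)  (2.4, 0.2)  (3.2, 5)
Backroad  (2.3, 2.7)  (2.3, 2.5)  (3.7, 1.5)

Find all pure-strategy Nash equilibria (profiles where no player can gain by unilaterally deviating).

none

(Bridge, Avenue): Driver A can switch to Tunnel (0.5 → 4.8). Not NE.
(Bridge, Bridge): Driver A can switch to Tunnel (1.2 → 2.4). Not NE.
(Bridge, Tunnel): Driver B can switch to Avenue (2.6 → 5.1). Not NE.
(Tunnel, Avenue): Driver B can switch to Tunnel (3.9 → 5). Not NE.
(Tunnel, Bridge): Driver B can switch to Avenue (0.2 → 3.9). Not NE.
(Tunnel, Tunnel): Driver A can switch to Bridge (3.2 → 5.6). Not NE.
(Backroad, Avenue): Driver A can switch to Tunnel (2.3 → 4.8). Not NE.
(Backroad, Bridge): Driver A can switch to Tunnel (2.3 → 2.4). Not NE.
(The remaining 1 profile has a profitable deviation by the same check.)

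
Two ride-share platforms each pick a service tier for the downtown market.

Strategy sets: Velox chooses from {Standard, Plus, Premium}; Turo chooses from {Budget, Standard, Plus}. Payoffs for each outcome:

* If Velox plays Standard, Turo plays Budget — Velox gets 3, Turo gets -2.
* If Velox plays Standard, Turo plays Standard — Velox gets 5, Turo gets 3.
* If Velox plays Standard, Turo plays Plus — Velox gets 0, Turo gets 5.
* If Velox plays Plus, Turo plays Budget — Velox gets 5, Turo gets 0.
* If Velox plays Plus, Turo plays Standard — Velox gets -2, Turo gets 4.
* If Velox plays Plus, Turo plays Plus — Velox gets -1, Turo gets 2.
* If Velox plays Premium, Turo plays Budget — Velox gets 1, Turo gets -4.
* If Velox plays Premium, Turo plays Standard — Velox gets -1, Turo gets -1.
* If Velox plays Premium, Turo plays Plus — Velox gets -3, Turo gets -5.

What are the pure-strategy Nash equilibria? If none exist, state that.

Pure NE: (Standard, Plus)

For each strategy profile, look for a profitable unilateral deviation.
(Standard, Budget): Velox can switch to Plus (3 → 5). Not NE.
(Standard, Standard): Turo can switch to Plus (3 → 5). Not NE.
(Standard, Plus): Velox gets 0, best alternative -1; Turo gets 5, best alternative 3. No profitable deviation — NE.
(Plus, Budget): Turo can switch to Standard (0 → 4). Not NE.
(Plus, Standard): Velox can switch to Standard (-2 → 5). Not NE.
(Plus, Plus): Velox can switch to Standard (-1 → 0). Not NE.
(Premium, Budget): Velox can switch to Standard (1 → 3). Not NE.
(Premium, Standard): Velox can switch to Standard (-1 → 5). Not NE.
(Premium, Plus): Velox can switch to Standard (-3 → 0). Not NE.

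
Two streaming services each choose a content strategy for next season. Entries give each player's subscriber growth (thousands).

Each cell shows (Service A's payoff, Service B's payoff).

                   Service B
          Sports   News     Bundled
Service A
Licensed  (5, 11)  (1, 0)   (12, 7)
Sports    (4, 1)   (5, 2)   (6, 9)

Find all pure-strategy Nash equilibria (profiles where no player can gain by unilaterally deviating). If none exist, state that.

The unique pure-strategy Nash equilibrium is (Licensed, Sports).

Service A against Sports: payoffs 5, 4 → best response Licensed.
Service A against News: payoffs 1, 5 → best response Sports.
Service A against Bundled: payoffs 12, 6 → best response Licensed.
Service B against Licensed: payoffs 11, 0, 7 → best response Sports.
Service B against Sports: payoffs 1, 2, 9 → best response Bundled.
Mutual best responses: (Licensed, Sports).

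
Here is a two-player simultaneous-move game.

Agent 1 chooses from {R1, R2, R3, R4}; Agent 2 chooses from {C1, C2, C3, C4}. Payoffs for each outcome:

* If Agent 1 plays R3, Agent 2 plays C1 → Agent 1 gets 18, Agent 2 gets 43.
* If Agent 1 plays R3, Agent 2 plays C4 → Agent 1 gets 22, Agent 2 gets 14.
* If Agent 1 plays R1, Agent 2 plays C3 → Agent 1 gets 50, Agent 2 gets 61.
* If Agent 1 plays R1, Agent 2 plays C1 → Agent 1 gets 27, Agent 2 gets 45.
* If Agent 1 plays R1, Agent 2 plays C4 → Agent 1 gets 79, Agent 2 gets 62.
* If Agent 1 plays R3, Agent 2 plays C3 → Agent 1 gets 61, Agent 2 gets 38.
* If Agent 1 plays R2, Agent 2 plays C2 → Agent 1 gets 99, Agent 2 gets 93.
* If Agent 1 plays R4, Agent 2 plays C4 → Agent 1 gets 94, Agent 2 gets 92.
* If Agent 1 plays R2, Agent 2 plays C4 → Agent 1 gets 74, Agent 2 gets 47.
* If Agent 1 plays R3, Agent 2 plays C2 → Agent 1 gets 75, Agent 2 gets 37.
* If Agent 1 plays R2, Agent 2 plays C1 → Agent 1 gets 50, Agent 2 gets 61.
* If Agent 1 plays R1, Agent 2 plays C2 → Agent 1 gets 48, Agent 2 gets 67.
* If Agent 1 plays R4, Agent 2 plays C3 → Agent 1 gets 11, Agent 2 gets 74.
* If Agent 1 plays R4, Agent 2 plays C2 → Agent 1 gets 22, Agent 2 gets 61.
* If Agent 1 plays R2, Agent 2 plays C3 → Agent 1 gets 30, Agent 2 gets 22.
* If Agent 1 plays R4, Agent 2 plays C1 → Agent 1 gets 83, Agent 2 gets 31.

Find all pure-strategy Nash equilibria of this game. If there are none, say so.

Mark each player's best response to every combination of opponents' strategies; a profile where every player is best-responding is a pure Nash equilibrium.
Agent 1 against C1: payoffs 27, 50, 18, 83 → best response R4.
Agent 1 against C2: payoffs 48, 99, 75, 22 → best response R2.
Agent 1 against C3: payoffs 50, 30, 61, 11 → best response R3.
Agent 1 against C4: payoffs 79, 74, 22, 94 → best response R4.
Agent 2 against R1: payoffs 45, 67, 61, 62 → best response C2.
Agent 2 against R2: payoffs 61, 93, 22, 47 → best response C2.
Agent 2 against R3: payoffs 43, 37, 38, 14 → best response C1.
Agent 2 against R4: payoffs 31, 61, 74, 92 → best response C4.
Mutual best responses: (R2, C2); (R4, C4).

(R2, C2), (R4, C4)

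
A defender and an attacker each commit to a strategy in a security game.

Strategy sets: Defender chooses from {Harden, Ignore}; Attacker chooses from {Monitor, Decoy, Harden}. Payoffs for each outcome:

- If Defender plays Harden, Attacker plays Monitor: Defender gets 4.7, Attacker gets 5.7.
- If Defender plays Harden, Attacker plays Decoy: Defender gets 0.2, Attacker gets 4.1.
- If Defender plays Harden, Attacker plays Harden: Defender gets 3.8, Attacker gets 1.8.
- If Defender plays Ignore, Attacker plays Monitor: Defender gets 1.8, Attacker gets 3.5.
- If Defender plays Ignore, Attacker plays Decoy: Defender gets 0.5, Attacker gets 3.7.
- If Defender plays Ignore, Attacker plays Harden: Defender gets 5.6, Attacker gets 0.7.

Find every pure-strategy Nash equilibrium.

Pure-strategy Nash equilibria: (Harden, Monitor); (Ignore, Decoy)

For each player, find the best response to each opponent profile; mutual best responses are the pure NE.
Defender against Monitor: payoffs 4.7, 1.8 → best response Harden.
Defender against Decoy: payoffs 0.2, 0.5 → best response Ignore.
Defender against Harden: payoffs 3.8, 5.6 → best response Ignore.
Attacker against Harden: payoffs 5.7, 4.1, 1.8 → best response Monitor.
Attacker against Ignore: payoffs 3.5, 3.7, 0.7 → best response Decoy.
Mutual best responses: (Harden, Monitor); (Ignore, Decoy).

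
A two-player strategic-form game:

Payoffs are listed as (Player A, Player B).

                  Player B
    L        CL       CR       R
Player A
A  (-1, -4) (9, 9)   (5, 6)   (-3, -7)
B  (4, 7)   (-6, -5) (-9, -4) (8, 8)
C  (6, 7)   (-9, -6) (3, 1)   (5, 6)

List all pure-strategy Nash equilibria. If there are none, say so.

Pure-strategy Nash equilibria: (A, CL); (B, R); (C, L)

Player A against L: payoffs -1, 4, 6 → best response C.
Player A against CL: payoffs 9, -6, -9 → best response A.
Player A against CR: payoffs 5, -9, 3 → best response A.
Player A against R: payoffs -3, 8, 5 → best response B.
Player B against A: payoffs -4, 9, 6, -7 → best response CL.
Player B against B: payoffs 7, -5, -4, 8 → best response R.
Player B against C: payoffs 7, -6, 1, 6 → best response L.
Mutual best responses: (A, CL); (B, R); (C, L).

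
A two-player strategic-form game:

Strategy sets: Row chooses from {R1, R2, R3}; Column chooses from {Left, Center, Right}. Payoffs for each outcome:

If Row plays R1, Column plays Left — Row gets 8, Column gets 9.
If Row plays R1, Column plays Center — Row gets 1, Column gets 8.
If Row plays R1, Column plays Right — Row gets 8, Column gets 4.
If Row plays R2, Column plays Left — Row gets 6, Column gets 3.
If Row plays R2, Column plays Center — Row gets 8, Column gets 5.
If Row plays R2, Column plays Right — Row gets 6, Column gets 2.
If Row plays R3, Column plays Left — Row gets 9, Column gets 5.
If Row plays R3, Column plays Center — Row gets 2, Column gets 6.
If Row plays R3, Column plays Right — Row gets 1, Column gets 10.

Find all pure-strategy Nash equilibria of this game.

Row against Left: payoffs 8, 6, 9 → best response R3.
Row against Center: payoffs 1, 8, 2 → best response R2.
Row against Right: payoffs 8, 6, 1 → best response R1.
Column against R1: payoffs 9, 8, 4 → best response Left.
Column against R2: payoffs 3, 5, 2 → best response Center.
Column against R3: payoffs 5, 6, 10 → best response Right.
Mutual best responses: (R2, Center).

Pure NE: (R2, Center)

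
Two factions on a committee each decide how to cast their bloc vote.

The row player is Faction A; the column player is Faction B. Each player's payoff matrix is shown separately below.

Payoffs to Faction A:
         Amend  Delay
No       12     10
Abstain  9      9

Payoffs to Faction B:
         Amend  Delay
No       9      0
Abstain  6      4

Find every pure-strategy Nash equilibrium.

Pure NE: (No, Amend)

Faction A against Amend: payoffs 12, 9 → best response No.
Faction A against Delay: payoffs 10, 9 → best response No.
Faction B against No: payoffs 9, 0 → best response Amend.
Faction B against Abstain: payoffs 6, 4 → best response Amend.
Mutual best responses: (No, Amend).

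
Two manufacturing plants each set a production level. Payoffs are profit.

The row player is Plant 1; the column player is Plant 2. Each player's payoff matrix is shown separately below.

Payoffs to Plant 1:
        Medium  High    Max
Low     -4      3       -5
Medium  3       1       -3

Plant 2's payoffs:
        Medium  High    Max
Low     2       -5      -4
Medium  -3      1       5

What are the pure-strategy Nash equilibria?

(Medium, Max)

(Low, Medium): Plant 1 can switch to Medium (-4 → 3). Not NE.
(Low, High): Plant 2 can switch to Medium (-5 → 2). Not NE.
(Low, Max): Plant 1 can switch to Medium (-5 → -3). Not NE.
(Medium, Medium): Plant 2 can switch to High (-3 → 1). Not NE.
(Medium, High): Plant 1 can switch to Low (1 → 3). Not NE.
(Medium, Max): Plant 1 gets -3, best alternative -5; Plant 2 gets 5, best alternative 1. No profitable deviation — NE.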